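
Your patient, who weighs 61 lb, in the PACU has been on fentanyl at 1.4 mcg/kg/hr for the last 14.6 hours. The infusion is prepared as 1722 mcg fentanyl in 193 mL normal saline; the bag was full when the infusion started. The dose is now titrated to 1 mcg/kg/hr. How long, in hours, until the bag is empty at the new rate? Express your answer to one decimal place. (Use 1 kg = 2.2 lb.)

Initial rate:
Weight = 61 lb ÷ 2.2 lb/kg = 27.72727 kg
Dose = 1.4 mcg/kg/hr × 27.72727 kg = 38.81818 mcg/hr
Concentration = 1722 mcg ÷ 193 mL = 8.92228 mcg/mL
Rate = 38.81818 mcg/hr ÷ 8.92228 mcg/mL = 4.350702 mL/hr
Volume infused so far = 4.350702 mL/hr × 14.6 hr = 63.52025 mL
Volume remaining = 193 − 63.52025 = 129.4797 mL
New rate:
Dose = 1 mcg/kg/hr × 27.72727 kg = 27.72727 mcg/hr
Rate = 27.72727 mcg/hr ÷ 8.92228 mcg/mL = 3.107644 mL/hr
Time remaining = 129.4797 mL ÷ 3.107644 mL/hr = 41.66492 hr

41.7 hours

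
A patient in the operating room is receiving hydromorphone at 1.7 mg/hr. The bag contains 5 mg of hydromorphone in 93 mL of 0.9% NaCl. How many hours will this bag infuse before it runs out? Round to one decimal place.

Concentration = 5 mg ÷ 93 mL = 0.05376344 mg/mL
Rate = 1.7 mg/hr ÷ 0.05376344 mg/mL = 31.62 mL/hr
Duration = 93 mL ÷ 31.62 mL/hr = 2.941176 hr

2.9 hours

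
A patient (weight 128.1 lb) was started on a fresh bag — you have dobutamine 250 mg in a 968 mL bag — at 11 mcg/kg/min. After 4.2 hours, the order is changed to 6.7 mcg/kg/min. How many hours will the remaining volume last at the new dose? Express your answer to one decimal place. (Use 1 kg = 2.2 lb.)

3.8 hours

Initial rate:
Weight = 128.1 lb ÷ 2.2 lb/kg = 58.22727 kg
Dose = 11 mcg/kg/min × 58.22727 kg = 640.5 mcg/min
640.5 mcg/min × 60 min/hr = 38430 mcg/hr
Concentration = 250 mg ÷ 968 mL = 0.2582645 mg/mL = 258.2645 mcg/mL
Rate = 38430 mcg/hr ÷ 258.2645 mcg/mL = 148.801 mL/hr
Volume infused so far = 148.801 mL/hr × 4.2 hr = 624.964 mL
Volume remaining = 968 − 624.964 = 343.036 mL
New rate:
Dose = 6.7 mcg/kg/min × 58.22727 kg = 390.1227 mcg/min
390.1227 mcg/min × 60 min/hr = 23407.36 mcg/hr
Rate = 23407.36 mcg/hr ÷ 258.2645 mcg/mL = 90.63331 mL/hr
Time remaining = 343.036 mL ÷ 90.63331 mL/hr = 3.784877 hr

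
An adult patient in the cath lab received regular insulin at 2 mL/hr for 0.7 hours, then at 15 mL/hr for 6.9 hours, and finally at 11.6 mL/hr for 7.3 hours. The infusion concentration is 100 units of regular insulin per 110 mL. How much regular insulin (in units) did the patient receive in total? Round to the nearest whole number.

172 units

Concentration = 100 units ÷ 110 mL = 0.9090909 units/mL
Stage 1: 2 mL/hr × 0.7 hr = 1.4 mL → 1.4 mL × 0.9090909 units/mL = 1.272727 units
Stage 2: 15 mL/hr × 6.9 hr = 103.5 mL → 103.5 mL × 0.9090909 units/mL = 94.09091 units
Stage 3: 11.6 mL/hr × 7.3 hr = 84.68 mL → 84.68 mL × 0.9090909 units/mL = 76.98182 units
Total = 1.272727 + 94.09091 + 76.98182 = 172.3455 units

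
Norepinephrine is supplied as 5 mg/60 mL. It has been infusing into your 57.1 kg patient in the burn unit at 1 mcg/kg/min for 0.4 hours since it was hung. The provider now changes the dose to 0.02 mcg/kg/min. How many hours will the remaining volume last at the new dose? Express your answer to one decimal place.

53.0 hours

Initial rate:
Dose = 1 mcg/kg/min × 57.1 kg = 57.1 mcg/min
57.1 mcg/min × 60 min/hr = 3426 mcg/hr
Concentration = 5 mg ÷ 60 mL = 0.08333333 mg/mL = 83.33333 mcg/mL
Rate = 3426 mcg/hr ÷ 83.33333 mcg/mL = 41.112 mL/hr
Volume infused so far = 41.112 mL/hr × 0.4 hr = 16.4448 mL
Volume remaining = 60 − 16.4448 = 43.5552 mL
New rate:
Dose = 0.02 mcg/kg/min × 57.1 kg = 1.142 mcg/min
1.142 mcg/min × 60 min/hr = 68.52 mcg/hr
Rate = 68.52 mcg/hr ÷ 83.33333 mcg/mL = 0.82224 mL/hr
Time remaining = 43.5552 mL ÷ 0.82224 mL/hr = 52.9714 hr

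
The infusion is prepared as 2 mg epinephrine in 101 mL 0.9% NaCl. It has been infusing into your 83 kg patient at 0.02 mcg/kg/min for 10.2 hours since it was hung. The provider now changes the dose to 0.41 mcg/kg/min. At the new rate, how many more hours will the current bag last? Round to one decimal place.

0.5 hours

Initial rate:
Dose = 0.02 mcg/kg/min × 83 kg = 1.66 mcg/min
1.66 mcg/min × 60 min/hr = 99.6 mcg/hr
Concentration = 2 mg ÷ 101 mL = 0.01980198 mg/mL = 19.80198 mcg/mL
Rate = 99.6 mcg/hr ÷ 19.80198 mcg/mL = 5.0298 mL/hr
Volume infused so far = 5.0298 mL/hr × 10.2 hr = 51.30396 mL
Volume remaining = 101 − 51.30396 = 49.69604 mL
New rate:
Dose = 0.41 mcg/kg/min × 83 kg = 34.03 mcg/min
34.03 mcg/min × 60 min/hr = 2041.8 mcg/hr
Rate = 2041.8 mcg/hr ÷ 19.80198 mcg/mL = 103.1109 mL/hr
Time remaining = 49.69604 mL ÷ 103.1109 mL/hr = 0.4819669 hr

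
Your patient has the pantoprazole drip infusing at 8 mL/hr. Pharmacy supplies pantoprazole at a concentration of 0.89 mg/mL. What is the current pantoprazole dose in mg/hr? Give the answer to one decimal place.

7.1 mg/hr

Drug rate = 8 mL/hr × 0.89 mg/mL = 7.12 mg/hr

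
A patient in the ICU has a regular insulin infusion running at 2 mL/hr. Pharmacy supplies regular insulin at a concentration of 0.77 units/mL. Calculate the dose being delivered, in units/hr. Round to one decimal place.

Drug rate = 2 mL/hr × 0.77 units/mL = 1.54 units/hr

1.5 units/hr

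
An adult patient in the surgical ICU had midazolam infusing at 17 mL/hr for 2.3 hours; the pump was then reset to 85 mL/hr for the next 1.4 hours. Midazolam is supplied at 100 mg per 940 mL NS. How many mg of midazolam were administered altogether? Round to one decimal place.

16.8 mg

Concentration = 100 mg ÷ 940 mL = 0.106383 mg/mL
Stage 1: 17 mL/hr × 2.3 hr = 39.1 mL → 39.1 mL × 0.106383 mg/mL = 4.159574 mg
Stage 2: 85 mL/hr × 1.4 hr = 119 mL → 119 mL × 0.106383 mg/mL = 12.65957 mg
Total = 4.159574 + 12.65957 = 16.81915 mg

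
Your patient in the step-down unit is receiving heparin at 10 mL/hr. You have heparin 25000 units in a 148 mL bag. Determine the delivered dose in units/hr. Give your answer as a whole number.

1689 units/hr

Concentration = 25000 units ÷ 148 mL = 168.9189 units/mL
Drug rate = 10 mL/hr × 168.9189 units/mL = 1689.189 units/hr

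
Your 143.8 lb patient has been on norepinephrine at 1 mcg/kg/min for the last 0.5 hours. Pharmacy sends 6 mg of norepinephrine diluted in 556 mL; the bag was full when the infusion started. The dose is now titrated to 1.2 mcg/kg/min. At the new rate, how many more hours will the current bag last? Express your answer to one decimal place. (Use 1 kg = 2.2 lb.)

Initial rate:
Weight = 143.8 lb ÷ 2.2 lb/kg = 65.36364 kg
Dose = 1 mcg/kg/min × 65.36364 kg = 65.36364 mcg/min
65.36364 mcg/min × 60 min/hr = 3921.818 mcg/hr
Concentration = 6 mg ÷ 556 mL = 0.01079137 mg/mL = 10.79137 mcg/mL
Rate = 3921.818 mcg/hr ÷ 10.79137 mcg/mL = 363.4218 mL/hr
Volume infused so far = 363.4218 mL/hr × 0.5 hr = 181.7109 mL
Volume remaining = 556 − 181.7109 = 374.2891 mL
New rate:
Dose = 1.2 mcg/kg/min × 65.36364 kg = 78.43636 mcg/min
78.43636 mcg/min × 60 min/hr = 4706.182 mcg/hr
Rate = 4706.182 mcg/hr ÷ 10.79137 mcg/mL = 436.1062 mL/hr
Time remaining = 374.2891 mL ÷ 436.1062 mL/hr = 0.8582522 hr

0.9 hours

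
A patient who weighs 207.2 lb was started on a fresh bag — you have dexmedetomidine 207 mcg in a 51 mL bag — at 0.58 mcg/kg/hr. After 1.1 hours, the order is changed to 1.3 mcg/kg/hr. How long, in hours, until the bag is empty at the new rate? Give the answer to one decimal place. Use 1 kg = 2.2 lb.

1.2 hours

Initial rate:
Weight = 207.2 lb ÷ 2.2 lb/kg = 94.18182 kg
Dose = 0.58 mcg/kg/hr × 94.18182 kg = 54.62545 mcg/hr
Concentration = 207 mcg ÷ 51 mL = 4.058824 mcg/mL
Rate = 54.62545 mcg/hr ÷ 4.058824 mcg/mL = 13.45845 mL/hr
Volume infused so far = 13.45845 mL/hr × 1.1 hr = 14.80429 mL
Volume remaining = 51 − 14.80429 = 36.19571 mL
New rate:
Dose = 1.3 mcg/kg/hr × 94.18182 kg = 122.4364 mcg/hr
Rate = 122.4364 mcg/hr ÷ 4.058824 mcg/mL = 30.16548 mL/hr
Time remaining = 36.19571 mL ÷ 30.16548 mL/hr = 1.199905 hr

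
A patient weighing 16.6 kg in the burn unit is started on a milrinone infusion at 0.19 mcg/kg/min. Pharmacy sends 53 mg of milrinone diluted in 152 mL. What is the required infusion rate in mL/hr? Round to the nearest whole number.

1 mL/hr

Dose = 0.19 mcg/kg/min × 16.6 kg = 3.154 mcg/min
3.154 mcg/min × 60 min/hr = 189.24 mcg/hr
Concentration = 53 mg ÷ 152 mL = 0.3486842 mg/mL = 348.6842 mcg/mL
Rate = 189.24 mcg/hr ÷ 348.6842 mcg/mL = 0.542726 mL/hr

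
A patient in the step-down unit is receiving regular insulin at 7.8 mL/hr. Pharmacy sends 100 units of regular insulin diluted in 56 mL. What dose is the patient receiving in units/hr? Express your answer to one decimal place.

13.9 units/hr

Concentration = 100 units ÷ 56 mL = 1.785714 units/mL
Drug rate = 7.8 mL/hr × 1.785714 units/mL = 13.92857 units/hr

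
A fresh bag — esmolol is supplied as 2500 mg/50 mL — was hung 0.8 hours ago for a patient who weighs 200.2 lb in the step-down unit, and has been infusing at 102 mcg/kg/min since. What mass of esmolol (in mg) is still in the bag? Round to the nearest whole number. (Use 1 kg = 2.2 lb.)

Weight = 200.2 lb ÷ 2.2 lb/kg = 91 kg
Dose = 102 mcg/kg/min × 91 kg = 9282 mcg/min
9282 mcg/min × 60 min/hr = 556920 mcg/hr
Concentration = 2500 mg ÷ 50 mL = 50 mg/mL = 50000 mcg/mL
Rate = 556920 mcg/hr ÷ 50000 mcg/mL = 11.1384 mL/hr
Volume infused = 11.1384 mL/hr × 0.8 hr = 8.91072 mL
Volume remaining = 50 − 8.91072 = 41.08928 mL
Drug remaining = 41.08928 mL × 50000 mcg/mL = 2054464 mcg = 2054.464 mg

2054 mg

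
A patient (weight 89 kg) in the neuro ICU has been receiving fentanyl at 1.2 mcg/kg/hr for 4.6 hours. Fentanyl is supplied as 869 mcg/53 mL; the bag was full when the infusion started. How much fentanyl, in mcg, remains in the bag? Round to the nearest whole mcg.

378 mcg

Dose = 1.2 mcg/kg/hr × 89 kg = 106.8 mcg/hr
Concentration = 869 mcg ÷ 53 mL = 16.39623 mcg/mL
Rate = 106.8 mcg/hr ÷ 16.39623 mcg/mL = 6.513694 mL/hr
Volume infused = 6.513694 mL/hr × 4.6 hr = 29.96299 mL
Volume remaining = 53 − 29.96299 = 23.03701 mL
Drug remaining = 23.03701 mL × 16.39623 mcg/mL = 377.72 mcg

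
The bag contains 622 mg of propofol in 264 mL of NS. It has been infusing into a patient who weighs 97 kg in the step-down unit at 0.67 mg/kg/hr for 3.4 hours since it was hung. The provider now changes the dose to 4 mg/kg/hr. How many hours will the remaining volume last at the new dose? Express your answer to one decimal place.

1.0 hours

Initial rate:
Dose = 0.67 mg/kg/hr × 97 kg = 64.99 mg/hr
Concentration = 622 mg ÷ 264 mL = 2.356061 mg/mL
Rate = 64.99 mg/hr ÷ 2.356061 mg/mL = 27.58418 mL/hr
Volume infused so far = 27.58418 mL/hr × 3.4 hr = 93.78621 mL
Volume remaining = 264 − 93.78621 = 170.2138 mL
New rate:
Dose = 4 mg/kg/hr × 97 kg = 388 mg/hr
Rate = 388 mg/hr ÷ 2.356061 mg/mL = 164.6817 mL/hr
Time remaining = 170.2138 mL ÷ 164.6817 mL/hr = 1.033593 hr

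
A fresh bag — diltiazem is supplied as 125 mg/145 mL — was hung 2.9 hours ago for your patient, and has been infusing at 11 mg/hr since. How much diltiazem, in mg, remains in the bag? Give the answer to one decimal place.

93.1 mg

Concentration = 125 mg ÷ 145 mL = 0.862069 mg/mL
Rate = 11 mg/hr ÷ 0.862069 mg/mL = 12.76 mL/hr
Volume infused = 12.76 mL/hr × 2.9 hr = 37.004 mL
Volume remaining = 145 − 37.004 = 107.996 mL
Drug remaining = 107.996 mL × 0.862069 mg/mL = 93.1 mg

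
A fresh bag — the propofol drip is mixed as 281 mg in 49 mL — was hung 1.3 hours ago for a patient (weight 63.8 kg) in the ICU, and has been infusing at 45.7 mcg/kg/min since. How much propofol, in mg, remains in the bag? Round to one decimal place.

53.6 mg

Dose = 45.7 mcg/kg/min × 63.8 kg = 2915.66 mcg/min
2915.66 mcg/min × 60 min/hr = 174939.6 mcg/hr
Concentration = 281 mg ÷ 49 mL = 5.734694 mg/mL = 5734.694 mcg/mL
Rate = 174939.6 mcg/hr ÷ 5734.694 mcg/mL = 30.50548 mL/hr
Volume infused = 30.50548 mL/hr × 1.3 hr = 39.65713 mL
Volume remaining = 49 − 39.65713 = 9.342874 mL
Drug remaining = 9.342874 mL × 5734.694 mcg/mL = 53578.52 mcg = 53.57852 mg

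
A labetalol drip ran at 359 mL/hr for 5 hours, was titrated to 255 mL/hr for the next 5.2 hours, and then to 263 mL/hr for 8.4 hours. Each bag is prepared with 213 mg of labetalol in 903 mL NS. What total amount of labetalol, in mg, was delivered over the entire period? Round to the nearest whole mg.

Concentration = 213 mg ÷ 903 mL = 0.2358804 mg/mL
Stage 1: 359 mL/hr × 5 hr = 1795 mL → 1795 mL × 0.2358804 mg/mL = 423.4053 mg
Stage 2: 255 mL/hr × 5.2 hr = 1326 mL → 1326 mL × 0.2358804 mg/mL = 312.7774 mg
Stage 3: 263 mL/hr × 8.4 hr = 2209.2 mL → 2209.2 mL × 0.2358804 mg/mL = 521.107 mg
Total = 423.4053 + 312.7774 + 521.107 = 1257.29 mg

1257 mg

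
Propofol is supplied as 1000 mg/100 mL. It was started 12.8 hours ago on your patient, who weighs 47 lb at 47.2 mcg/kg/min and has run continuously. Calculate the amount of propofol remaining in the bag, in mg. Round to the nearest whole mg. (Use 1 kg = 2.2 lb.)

Weight = 47 lb ÷ 2.2 lb/kg = 21.36364 kg
Dose = 47.2 mcg/kg/min × 21.36364 kg = 1008.364 mcg/min
1008.364 mcg/min × 60 min/hr = 60501.82 mcg/hr
Concentration = 1000 mg ÷ 100 mL = 10 mg/mL = 10000 mcg/mL
Rate = 60501.82 mcg/hr ÷ 10000 mcg/mL = 6.050182 mL/hr
Volume infused = 6.050182 mL/hr × 12.8 hr = 77.44233 mL
Volume remaining = 100 − 77.44233 = 22.55767 mL
Drug remaining = 22.55767 mL × 10000 mcg/mL = 225576.7 mcg = 225.5767 mg

226 mg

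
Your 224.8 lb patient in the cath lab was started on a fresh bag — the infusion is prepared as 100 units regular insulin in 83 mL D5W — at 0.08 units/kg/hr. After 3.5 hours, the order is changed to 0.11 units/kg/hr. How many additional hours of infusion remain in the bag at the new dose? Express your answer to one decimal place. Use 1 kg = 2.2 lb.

Initial rate:
Weight = 224.8 lb ÷ 2.2 lb/kg = 102.1818 kg
Dose = 0.08 units/kg/hr × 102.1818 kg = 8.174545 units/hr
Concentration = 100 units ÷ 83 mL = 1.204819 units/mL
Rate = 8.174545 units/hr ÷ 1.204819 units/mL = 6.784873 mL/hr
Volume infused so far = 6.784873 mL/hr × 3.5 hr = 23.74705 mL
Volume remaining = 83 − 23.74705 = 59.25295 mL
New rate:
Dose = 0.11 units/kg/hr × 102.1818 kg = 11.24 units/hr
Rate = 11.24 units/hr ÷ 1.204819 units/mL = 9.3292 mL/hr
Time remaining = 59.25295 mL ÷ 9.3292 mL/hr = 6.351343 hr

6.4 hours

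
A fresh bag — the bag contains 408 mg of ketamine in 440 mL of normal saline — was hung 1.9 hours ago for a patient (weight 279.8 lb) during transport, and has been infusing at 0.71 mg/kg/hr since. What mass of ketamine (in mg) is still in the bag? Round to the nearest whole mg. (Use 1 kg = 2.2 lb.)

236 mg

Weight = 279.8 lb ÷ 2.2 lb/kg = 127.1818 kg
Dose = 0.71 mg/kg/hr × 127.1818 kg = 90.29909 mg/hr
Concentration = 408 mg ÷ 440 mL = 0.9272727 mg/mL
Rate = 90.29909 mg/hr ÷ 0.9272727 mg/mL = 97.38137 mL/hr
Volume infused = 97.38137 mL/hr × 1.9 hr = 185.0246 mL
Volume remaining = 440 − 185.0246 = 254.9754 mL
Drug remaining = 254.9754 mL × 0.9272727 mg/mL = 236.4317 mg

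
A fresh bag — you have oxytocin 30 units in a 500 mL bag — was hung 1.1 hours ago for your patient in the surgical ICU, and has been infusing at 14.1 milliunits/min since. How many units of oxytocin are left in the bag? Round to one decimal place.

29.1 units

14.1 milliunits/min × 60 min/hr = 846 milliunits/hr
Concentration = 30 units ÷ 500 mL = 0.06 units/mL = 60 milliunits/mL
Rate = 846 milliunits/hr ÷ 60 milliunits/mL = 14.1 mL/hr
Volume infused = 14.1 mL/hr × 1.1 hr = 15.51 mL
Volume remaining = 500 − 15.51 = 484.49 mL
Drug remaining = 484.49 mL × 60 milliunits/mL = 29069.4 milliunits = 29.0694 units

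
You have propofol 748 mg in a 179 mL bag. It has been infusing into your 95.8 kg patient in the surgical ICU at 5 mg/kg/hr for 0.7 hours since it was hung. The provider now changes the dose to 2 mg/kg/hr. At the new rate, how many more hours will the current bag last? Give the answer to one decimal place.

Initial rate:
Dose = 5 mg/kg/hr × 95.8 kg = 479 mg/hr
Concentration = 748 mg ÷ 179 mL = 4.178771 mg/mL
Rate = 479 mg/hr ÷ 4.178771 mg/mL = 114.627 mL/hr
Volume infused so far = 114.627 mL/hr × 0.7 hr = 80.2389 mL
Volume remaining = 179 − 80.2389 = 98.7611 mL
New rate:
Dose = 2 mg/kg/hr × 95.8 kg = 191.6 mg/hr
Rate = 191.6 mg/hr ÷ 4.178771 mg/mL = 45.8508 mL/hr
Time remaining = 98.7611 mL ÷ 45.8508 mL/hr = 2.153967 hr

2.2 hours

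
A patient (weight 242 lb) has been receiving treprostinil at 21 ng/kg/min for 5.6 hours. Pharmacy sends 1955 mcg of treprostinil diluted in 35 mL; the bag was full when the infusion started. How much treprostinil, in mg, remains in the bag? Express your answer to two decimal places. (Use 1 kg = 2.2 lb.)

1.18 mg

Weight = 242 lb ÷ 2.2 lb/kg = 110 kg
Dose = 21 ng/kg/min × 110 kg = 2310 ng/min
2310 ng/min × 60 min/hr = 138600 ng/hr
Concentration = 1955 mcg ÷ 35 mL = 55.85714 mcg/mL = 55857.14 ng/mL
Rate = 138600 ng/hr ÷ 55857.14 ng/mL = 2.48133 mL/hr
Volume infused = 2.48133 mL/hr × 5.6 hr = 13.89545 mL
Volume remaining = 35 − 13.89545 = 21.10455 mL
Drug remaining = 21.10455 mL × 55857.14 ng/mL = 1178840 ng = 1.17884 mg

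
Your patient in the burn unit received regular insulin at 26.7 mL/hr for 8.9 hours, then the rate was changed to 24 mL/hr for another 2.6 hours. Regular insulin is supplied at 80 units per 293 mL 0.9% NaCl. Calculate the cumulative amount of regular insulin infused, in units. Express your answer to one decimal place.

Concentration = 80 units ÷ 293 mL = 0.2730375 units/mL
Stage 1: 26.7 mL/hr × 8.9 hr = 237.63 mL → 237.63 mL × 0.2730375 units/mL = 64.88191 units
Stage 2: 24 mL/hr × 2.6 hr = 62.4 mL → 62.4 mL × 0.2730375 units/mL = 17.03754 units
Total = 64.88191 + 17.03754 = 81.91945 units

81.9 units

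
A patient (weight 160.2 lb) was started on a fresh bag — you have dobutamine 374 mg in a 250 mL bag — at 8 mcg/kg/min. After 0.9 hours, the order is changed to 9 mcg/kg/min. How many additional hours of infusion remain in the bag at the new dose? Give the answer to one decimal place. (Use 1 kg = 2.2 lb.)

Initial rate:
Weight = 160.2 lb ÷ 2.2 lb/kg = 72.81818 kg
Dose = 8 mcg/kg/min × 72.81818 kg = 582.5455 mcg/min
582.5455 mcg/min × 60 min/hr = 34952.73 mcg/hr
Concentration = 374 mg ÷ 250 mL = 1.496 mg/mL = 1496 mcg/mL
Rate = 34952.73 mcg/hr ÷ 1496 mcg/mL = 23.36412 mL/hr
Volume infused so far = 23.36412 mL/hr × 0.9 hr = 21.02771 mL
Volume remaining = 250 − 21.02771 = 228.9723 mL
New rate:
Dose = 9 mcg/kg/min × 72.81818 kg = 655.3636 mcg/min
655.3636 mcg/min × 60 min/hr = 39321.82 mcg/hr
Rate = 39321.82 mcg/hr ÷ 1496 mcg/mL = 26.28464 mL/hr
Time remaining = 228.9723 mL ÷ 26.28464 mL/hr = 8.711259 hr

8.7 hours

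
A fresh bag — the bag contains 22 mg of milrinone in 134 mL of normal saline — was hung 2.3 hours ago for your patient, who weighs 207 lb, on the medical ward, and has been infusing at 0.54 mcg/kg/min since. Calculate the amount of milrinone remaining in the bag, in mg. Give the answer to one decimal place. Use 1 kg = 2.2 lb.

Weight = 207 lb ÷ 2.2 lb/kg = 94.09091 kg
Dose = 0.54 mcg/kg/min × 94.09091 kg = 50.80909 mcg/min
50.80909 mcg/min × 60 min/hr = 3048.545 mcg/hr
Concentration = 22 mg ÷ 134 mL = 0.1641791 mg/mL = 164.1791 mcg/mL
Rate = 3048.545 mcg/hr ÷ 164.1791 mcg/mL = 18.56841 mL/hr
Volume infused = 18.56841 mL/hr × 2.3 hr = 42.70735 mL
Volume remaining = 134 − 42.70735 = 91.29265 mL
Drug remaining = 91.29265 mL × 164.1791 mcg/mL = 14988.35 mcg = 14.98835 mg

15.0 mg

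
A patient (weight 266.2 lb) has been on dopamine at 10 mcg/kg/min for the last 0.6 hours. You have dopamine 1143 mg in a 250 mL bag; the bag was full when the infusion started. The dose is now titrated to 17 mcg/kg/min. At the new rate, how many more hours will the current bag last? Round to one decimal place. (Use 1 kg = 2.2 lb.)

8.9 hours

Initial rate:
Weight = 266.2 lb ÷ 2.2 lb/kg = 121 kg
Dose = 10 mcg/kg/min × 121 kg = 1210 mcg/min
1210 mcg/min × 60 min/hr = 72600 mcg/hr
Concentration = 1143 mg ÷ 250 mL = 4.572 mg/mL = 4572 mcg/mL
Rate = 72600 mcg/hr ÷ 4572 mcg/mL = 15.87927 mL/hr
Volume infused so far = 15.87927 mL/hr × 0.6 hr = 9.527559 mL
Volume remaining = 250 − 9.527559 = 240.4724 mL
New rate:
Dose = 17 mcg/kg/min × 121 kg = 2057 mcg/min
2057 mcg/min × 60 min/hr = 123420 mcg/hr
Rate = 123420 mcg/hr ÷ 4572 mcg/mL = 26.99475 mL/hr
Time remaining = 240.4724 mL ÷ 26.99475 mL/hr = 8.908119 hr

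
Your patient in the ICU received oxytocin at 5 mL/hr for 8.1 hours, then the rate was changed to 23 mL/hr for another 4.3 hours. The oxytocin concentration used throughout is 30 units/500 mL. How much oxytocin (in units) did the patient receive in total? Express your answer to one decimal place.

8.4 units

Concentration = 30 units ÷ 500 mL = 0.06 units/mL
Stage 1: 5 mL/hr × 8.1 hr = 40.5 mL → 40.5 mL × 0.06 units/mL = 2.43 units
Stage 2: 23 mL/hr × 4.3 hr = 98.9 mL → 98.9 mL × 0.06 units/mL = 5.934 units
Total = 2.43 + 5.934 = 8.364 units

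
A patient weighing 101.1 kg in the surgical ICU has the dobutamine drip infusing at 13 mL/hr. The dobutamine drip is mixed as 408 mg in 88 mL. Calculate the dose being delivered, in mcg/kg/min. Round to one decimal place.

9.9 mcg/kg/min

Concentration = 408 mg ÷ 88 mL = 4.636364 mg/mL = 4636.364 mcg/mL
Drug rate = 13 mL/hr × 4636.364 mcg/mL = 60272.73 mcg/hr
60272.73 mcg/hr ÷ 60 min/hr = 1004.545 mcg/min
1004.545 mcg/min ÷ 101.1 kg = 9.936157 mcg/kg/min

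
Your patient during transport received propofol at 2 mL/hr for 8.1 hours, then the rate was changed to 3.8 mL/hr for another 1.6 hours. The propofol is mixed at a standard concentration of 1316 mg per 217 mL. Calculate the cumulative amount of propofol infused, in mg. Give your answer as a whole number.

Concentration = 1316 mg ÷ 217 mL = 6.064516 mg/mL
Stage 1: 2 mL/hr × 8.1 hr = 16.2 mL → 16.2 mL × 6.064516 mg/mL = 98.24516 mg
Stage 2: 3.8 mL/hr × 1.6 hr = 6.08 mL → 6.08 mL × 6.064516 mg/mL = 36.87226 mg
Total = 98.24516 + 36.87226 = 135.1174 mg

135 mg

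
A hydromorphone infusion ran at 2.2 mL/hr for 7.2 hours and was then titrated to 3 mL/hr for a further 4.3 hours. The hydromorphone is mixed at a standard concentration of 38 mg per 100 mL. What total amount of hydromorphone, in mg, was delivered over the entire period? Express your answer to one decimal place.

10.9 mg

Concentration = 38 mg ÷ 100 mL = 0.38 mg/mL
Stage 1: 2.2 mL/hr × 7.2 hr = 15.84 mL → 15.84 mL × 0.38 mg/mL = 6.0192 mg
Stage 2: 3 mL/hr × 4.3 hr = 12.9 mL → 12.9 mL × 0.38 mg/mL = 4.902 mg
Total = 6.0192 + 4.902 = 10.9212 mg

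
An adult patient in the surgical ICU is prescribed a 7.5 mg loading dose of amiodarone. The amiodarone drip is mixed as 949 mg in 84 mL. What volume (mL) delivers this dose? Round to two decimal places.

0.66 mL

Concentration = 949 mg ÷ 84 mL = 11.29762 mg/mL
Volume = 7.5 mg ÷ 11.29762 mg/mL = 0.6638567 mL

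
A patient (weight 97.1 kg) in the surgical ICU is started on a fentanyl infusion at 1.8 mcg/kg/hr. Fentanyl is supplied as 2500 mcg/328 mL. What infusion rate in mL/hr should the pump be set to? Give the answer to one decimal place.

Dose = 1.8 mcg/kg/hr × 97.1 kg = 174.78 mcg/hr
Concentration = 2500 mcg ÷ 328 mL = 7.621951 mcg/mL
Rate = 174.78 mcg/hr ÷ 7.621951 mcg/mL = 22.93114 mL/hr

22.9 mL/hr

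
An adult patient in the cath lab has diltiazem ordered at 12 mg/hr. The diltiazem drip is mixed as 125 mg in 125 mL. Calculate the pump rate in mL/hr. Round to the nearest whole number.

12 mL/hr

Concentration = 125 mg ÷ 125 mL = 1 mg/mL
Rate = 12 mg/hr ÷ 1 mg/mL = 12 mL/hr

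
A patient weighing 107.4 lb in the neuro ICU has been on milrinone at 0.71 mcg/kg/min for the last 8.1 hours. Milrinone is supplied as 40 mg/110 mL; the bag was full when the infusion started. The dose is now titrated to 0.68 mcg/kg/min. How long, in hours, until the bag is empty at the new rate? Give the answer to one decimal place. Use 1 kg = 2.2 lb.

11.6 hours

Initial rate:
Weight = 107.4 lb ÷ 2.2 lb/kg = 48.81818 kg
Dose = 0.71 mcg/kg/min × 48.81818 kg = 34.66091 mcg/min
34.66091 mcg/min × 60 min/hr = 2079.655 mcg/hr
Concentration = 40 mg ÷ 110 mL = 0.3636364 mg/mL = 363.6364 mcg/mL
Rate = 2079.655 mcg/hr ÷ 363.6364 mcg/mL = 5.71905 mL/hr
Volume infused so far = 5.71905 mL/hr × 8.1 hr = 46.32431 mL
Volume remaining = 110 − 46.32431 = 63.67569 mL
New rate:
Dose = 0.68 mcg/kg/min × 48.81818 kg = 33.19636 mcg/min
33.19636 mcg/min × 60 min/hr = 1991.782 mcg/hr
Rate = 1991.782 mcg/hr ÷ 363.6364 mcg/mL = 5.4774 mL/hr
Time remaining = 63.67569 mL ÷ 5.4774 mL/hr = 11.62517 hr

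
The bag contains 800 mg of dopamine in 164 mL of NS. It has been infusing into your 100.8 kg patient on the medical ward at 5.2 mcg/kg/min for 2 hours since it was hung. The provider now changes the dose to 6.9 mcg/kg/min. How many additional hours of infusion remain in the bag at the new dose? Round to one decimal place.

17.7 hours

Initial rate:
Dose = 5.2 mcg/kg/min × 100.8 kg = 524.16 mcg/min
524.16 mcg/min × 60 min/hr = 31449.6 mcg/hr
Concentration = 800 mg ÷ 164 mL = 4.878049 mg/mL = 4878.049 mcg/mL
Rate = 31449.6 mcg/hr ÷ 4878.049 mcg/mL = 6.447168 mL/hr
Volume infused so far = 6.447168 mL/hr × 2 hr = 12.89434 mL
Volume remaining = 164 − 12.89434 = 151.1057 mL
New rate:
Dose = 6.9 mcg/kg/min × 100.8 kg = 695.52 mcg/min
695.52 mcg/min × 60 min/hr = 41731.2 mcg/hr
Rate = 41731.2 mcg/hr ÷ 4878.049 mcg/mL = 8.554896 mL/hr
Time remaining = 151.1057 mL ÷ 8.554896 mL/hr = 17.66306 hr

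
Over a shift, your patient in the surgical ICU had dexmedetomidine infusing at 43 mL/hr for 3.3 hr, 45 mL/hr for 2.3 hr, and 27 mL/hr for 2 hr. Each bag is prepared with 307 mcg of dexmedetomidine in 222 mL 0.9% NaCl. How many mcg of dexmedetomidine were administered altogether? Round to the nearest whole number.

Concentration = 307 mcg ÷ 222 mL = 1.382883 mcg/mL
Stage 1: 43 mL/hr × 3.3 hr = 141.9 mL → 141.9 mL × 1.382883 mcg/mL = 196.2311 mcg
Stage 2: 45 mL/hr × 2.3 hr = 103.5 mL → 103.5 mL × 1.382883 mcg/mL = 143.1284 mcg
Stage 3: 27 mL/hr × 2 hr = 54 mL → 54 mL × 1.382883 mcg/mL = 74.67568 mcg
Total = 196.2311 + 143.1284 + 74.67568 = 414.0351 mcg

414 mcg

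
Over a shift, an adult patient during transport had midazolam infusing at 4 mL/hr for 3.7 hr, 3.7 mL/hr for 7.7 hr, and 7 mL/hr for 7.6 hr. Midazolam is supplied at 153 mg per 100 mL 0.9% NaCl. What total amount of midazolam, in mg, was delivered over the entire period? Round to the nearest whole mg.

Concentration = 153 mg ÷ 100 mL = 1.53 mg/mL
Stage 1: 4 mL/hr × 3.7 hr = 14.8 mL → 14.8 mL × 1.53 mg/mL = 22.644 mg
Stage 2: 3.7 mL/hr × 7.7 hr = 28.49 mL → 28.49 mL × 1.53 mg/mL = 43.5897 mg
Stage 3: 7 mL/hr × 7.6 hr = 53.2 mL → 53.2 mL × 1.53 mg/mL = 81.396 mg
Total = 22.644 + 43.5897 + 81.396 = 147.6297 mg

148 mg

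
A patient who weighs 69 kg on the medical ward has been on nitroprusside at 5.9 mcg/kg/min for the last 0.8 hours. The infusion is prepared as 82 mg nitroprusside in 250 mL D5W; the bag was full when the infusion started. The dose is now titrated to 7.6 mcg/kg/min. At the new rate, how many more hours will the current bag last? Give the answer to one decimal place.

Initial rate:
Dose = 5.9 mcg/kg/min × 69 kg = 407.1 mcg/min
407.1 mcg/min × 60 min/hr = 24426 mcg/hr
Concentration = 82 mg ÷ 250 mL = 0.328 mg/mL = 328 mcg/mL
Rate = 24426 mcg/hr ÷ 328 mcg/mL = 74.46951 mL/hr
Volume infused so far = 74.46951 mL/hr × 0.8 hr = 59.57561 mL
Volume remaining = 250 − 59.57561 = 190.4244 mL
New rate:
Dose = 7.6 mcg/kg/min × 69 kg = 524.4 mcg/min
524.4 mcg/min × 60 min/hr = 31464 mcg/hr
Rate = 31464 mcg/hr ÷ 328 mcg/mL = 95.92683 mL/hr
Time remaining = 190.4244 mL ÷ 95.92683 mL/hr = 1.9851 hr

2.0 hours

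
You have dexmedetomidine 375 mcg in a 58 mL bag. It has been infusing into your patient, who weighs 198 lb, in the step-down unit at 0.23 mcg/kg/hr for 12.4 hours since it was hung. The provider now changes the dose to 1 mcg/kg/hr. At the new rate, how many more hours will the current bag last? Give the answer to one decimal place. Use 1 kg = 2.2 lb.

Initial rate:
Weight = 198 lb ÷ 2.2 lb/kg = 90 kg
Dose = 0.23 mcg/kg/hr × 90 kg = 20.7 mcg/hr
Concentration = 375 mcg ÷ 58 mL = 6.465517 mcg/mL
Rate = 20.7 mcg/hr ÷ 6.465517 mcg/mL = 3.2016 mL/hr
Volume infused so far = 3.2016 mL/hr × 12.4 hr = 39.69984 mL
Volume remaining = 58 − 39.69984 = 18.30016 mL
New rate:
Dose = 1 mcg/kg/hr × 90 kg = 90 mcg/hr
Rate = 90 mcg/hr ÷ 6.465517 mcg/mL = 13.92 mL/hr
Time remaining = 18.30016 mL ÷ 13.92 mL/hr = 1.314667 hr

1.3 hours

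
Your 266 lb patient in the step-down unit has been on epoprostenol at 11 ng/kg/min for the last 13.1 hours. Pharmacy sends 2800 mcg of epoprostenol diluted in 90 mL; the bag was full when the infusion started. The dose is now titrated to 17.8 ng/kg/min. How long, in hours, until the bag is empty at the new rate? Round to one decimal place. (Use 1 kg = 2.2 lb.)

13.6 hours

Initial rate:
Weight = 266 lb ÷ 2.2 lb/kg = 120.9091 kg
Dose = 11 ng/kg/min × 120.9091 kg = 1330 ng/min
1330 ng/min × 60 min/hr = 79800 ng/hr
Concentration = 2800 mcg ÷ 90 mL = 31.11111 mcg/mL = 31111.11 ng/mL
Rate = 79800 ng/hr ÷ 31111.11 ng/mL = 2.565 mL/hr
Volume infused so far = 2.565 mL/hr × 13.1 hr = 33.6015 mL
Volume remaining = 90 − 33.6015 = 56.3985 mL
New rate:
Dose = 17.8 ng/kg/min × 120.9091 kg = 2152.182 ng/min
2152.182 ng/min × 60 min/hr = 129130.9 ng/hr
Rate = 129130.9 ng/hr ÷ 31111.11 ng/mL = 4.150636 mL/hr
Time remaining = 56.3985 mL ÷ 4.150636 mL/hr = 13.58792 hr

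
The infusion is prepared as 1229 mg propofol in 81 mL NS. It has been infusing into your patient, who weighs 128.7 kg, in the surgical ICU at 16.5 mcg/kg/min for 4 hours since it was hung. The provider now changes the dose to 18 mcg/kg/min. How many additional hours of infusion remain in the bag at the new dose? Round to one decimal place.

5.2 hours

Initial rate:
Dose = 16.5 mcg/kg/min × 128.7 kg = 2123.55 mcg/min
2123.55 mcg/min × 60 min/hr = 127413 mcg/hr
Concentration = 1229 mg ÷ 81 mL = 15.17284 mg/mL = 15172.84 mcg/mL
Rate = 127413 mcg/hr ÷ 15172.84 mcg/mL = 8.397439 mL/hr
Volume infused so far = 8.397439 mL/hr × 4 hr = 33.58976 mL
Volume remaining = 81 − 33.58976 = 47.41024 mL
New rate:
Dose = 18 mcg/kg/min × 128.7 kg = 2316.6 mcg/min
2316.6 mcg/min × 60 min/hr = 138996 mcg/hr
Rate = 138996 mcg/hr ÷ 15172.84 mcg/mL = 9.160843 mL/hr
Time remaining = 47.41024 mL ÷ 9.160843 mL/hr = 5.175314 hr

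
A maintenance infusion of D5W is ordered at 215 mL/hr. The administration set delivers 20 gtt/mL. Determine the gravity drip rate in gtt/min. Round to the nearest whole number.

72 gtt/min

215 mL/hr ÷ 60 min/hr = 3.583333 mL/min
3.583333 mL/min × 20 gtt/mL = 71.66667 gtt/min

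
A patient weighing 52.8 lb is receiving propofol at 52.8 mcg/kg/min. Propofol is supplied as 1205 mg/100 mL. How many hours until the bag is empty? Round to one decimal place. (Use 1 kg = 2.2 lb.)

Weight = 52.8 lb ÷ 2.2 lb/kg = 24 kg
Dose = 52.8 mcg/kg/min × 24 kg = 1267.2 mcg/min
1267.2 mcg/min × 60 min/hr = 76032 mcg/hr
Concentration = 1205 mg ÷ 100 mL = 12.05 mg/mL = 12050 mcg/mL
Rate = 76032 mcg/hr ÷ 12050 mcg/mL = 6.30971 mL/hr
Duration = 100 mL ÷ 6.30971 mL/hr = 15.84859 hr

15.8 hours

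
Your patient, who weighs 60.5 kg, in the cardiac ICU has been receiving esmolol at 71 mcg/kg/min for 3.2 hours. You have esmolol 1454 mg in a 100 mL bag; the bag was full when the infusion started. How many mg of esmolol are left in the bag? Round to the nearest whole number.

629 mg

Dose = 71 mcg/kg/min × 60.5 kg = 4295.5 mcg/min
4295.5 mcg/min × 60 min/hr = 257730 mcg/hr
Concentration = 1454 mg ÷ 100 mL = 14.54 mg/mL = 14540 mcg/mL
Rate = 257730 mcg/hr ÷ 14540 mcg/mL = 17.72558 mL/hr
Volume infused = 17.72558 mL/hr × 3.2 hr = 56.72187 mL
Volume remaining = 100 − 56.72187 = 43.27813 mL
Drug remaining = 43.27813 mL × 14540 mcg/mL = 629264 mcg = 629.264 mg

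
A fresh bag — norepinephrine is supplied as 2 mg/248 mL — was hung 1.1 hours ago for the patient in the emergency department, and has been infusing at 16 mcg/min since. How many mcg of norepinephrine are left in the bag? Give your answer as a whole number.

944 mcg

16 mcg/min × 60 min/hr = 960 mcg/hr
Concentration = 2 mg ÷ 248 mL = 0.008064516 mg/mL = 8.064516 mcg/mL
Rate = 960 mcg/hr ÷ 8.064516 mcg/mL = 119.04 mL/hr
Volume infused = 119.04 mL/hr × 1.1 hr = 130.944 mL
Volume remaining = 248 − 130.944 = 117.056 mL
Drug remaining = 117.056 mL × 8.064516 mcg/mL = 944 mcg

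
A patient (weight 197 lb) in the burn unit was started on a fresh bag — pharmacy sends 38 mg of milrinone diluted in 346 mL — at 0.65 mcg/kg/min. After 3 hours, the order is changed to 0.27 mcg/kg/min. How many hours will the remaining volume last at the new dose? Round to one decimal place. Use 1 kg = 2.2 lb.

Initial rate:
Weight = 197 lb ÷ 2.2 lb/kg = 89.54545 kg
Dose = 0.65 mcg/kg/min × 89.54545 kg = 58.20455 mcg/min
58.20455 mcg/min × 60 min/hr = 3492.273 mcg/hr
Concentration = 38 mg ÷ 346 mL = 0.1098266 mg/mL = 109.8266 mcg/mL
Rate = 3492.273 mcg/hr ÷ 109.8266 mcg/mL = 31.79806 mL/hr
Volume infused so far = 31.79806 mL/hr × 3 hr = 95.39419 mL
Volume remaining = 346 − 95.39419 = 250.6058 mL
New rate:
Dose = 0.27 mcg/kg/min × 89.54545 kg = 24.17727 mcg/min
24.17727 mcg/min × 60 min/hr = 1450.636 mcg/hr
Rate = 1450.636 mcg/hr ÷ 109.8266 mcg/mL = 13.20843 mL/hr
Time remaining = 250.6058 mL ÷ 13.20843 mL/hr = 18.97318 hr

19.0 hours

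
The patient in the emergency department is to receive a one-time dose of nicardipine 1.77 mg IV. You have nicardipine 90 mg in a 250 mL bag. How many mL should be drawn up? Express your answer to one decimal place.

Concentration = 90 mg ÷ 250 mL = 0.36 mg/mL
Volume = 1.77 mg ÷ 0.36 mg/mL = 4.916667 mL

4.9 mL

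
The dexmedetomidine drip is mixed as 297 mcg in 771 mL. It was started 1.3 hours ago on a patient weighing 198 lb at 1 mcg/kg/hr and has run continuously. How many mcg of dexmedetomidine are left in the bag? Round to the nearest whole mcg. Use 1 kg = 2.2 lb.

Weight = 198 lb ÷ 2.2 lb/kg = 90 kg
Dose = 1 mcg/kg/hr × 90 kg = 90 mcg/hr
Concentration = 297 mcg ÷ 771 mL = 0.385214 mcg/mL
Rate = 90 mcg/hr ÷ 0.385214 mcg/mL = 233.6364 mL/hr
Volume infused = 233.6364 mL/hr × 1.3 hr = 303.7273 mL
Volume remaining = 771 − 303.7273 = 467.2727 mL
Drug remaining = 467.2727 mL × 0.385214 mcg/mL = 180 mcg

180 mcg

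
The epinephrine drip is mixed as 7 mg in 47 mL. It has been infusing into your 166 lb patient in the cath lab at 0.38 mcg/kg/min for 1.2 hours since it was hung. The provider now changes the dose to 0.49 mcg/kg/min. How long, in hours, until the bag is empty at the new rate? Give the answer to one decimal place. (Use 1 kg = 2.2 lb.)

Initial rate:
Weight = 166 lb ÷ 2.2 lb/kg = 75.45455 kg
Dose = 0.38 mcg/kg/min × 75.45455 kg = 28.67273 mcg/min
28.67273 mcg/min × 60 min/hr = 1720.364 mcg/hr
Concentration = 7 mg ÷ 47 mL = 0.1489362 mg/mL = 148.9362 mcg/mL
Rate = 1720.364 mcg/hr ÷ 148.9362 mcg/mL = 11.55101 mL/hr
Volume infused so far = 11.55101 mL/hr × 1.2 hr = 13.86122 mL
Volume remaining = 47 − 13.86122 = 33.13878 mL
New rate:
Dose = 0.49 mcg/kg/min × 75.45455 kg = 36.97273 mcg/min
36.97273 mcg/min × 60 min/hr = 2218.364 mcg/hr
Rate = 2218.364 mcg/hr ÷ 148.9362 mcg/mL = 14.89473 mL/hr
Time remaining = 33.13878 mL ÷ 14.89473 mL/hr = 2.224867 hr

2.2 hours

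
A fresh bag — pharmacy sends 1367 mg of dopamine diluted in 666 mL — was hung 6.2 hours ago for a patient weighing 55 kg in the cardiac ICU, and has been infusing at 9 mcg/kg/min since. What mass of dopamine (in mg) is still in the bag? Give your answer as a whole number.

1183 mg

Dose = 9 mcg/kg/min × 55 kg = 495 mcg/min
495 mcg/min × 60 min/hr = 29700 mcg/hr
Concentration = 1367 mg ÷ 666 mL = 2.052553 mg/mL = 2052.553 mcg/mL
Rate = 29700 mcg/hr ÷ 2052.553 mcg/mL = 14.46979 mL/hr
Volume infused = 14.46979 mL/hr × 6.2 hr = 89.71268 mL
Volume remaining = 666 − 89.71268 = 576.2873 mL
Drug remaining = 576.2873 mL × 2052.553 mcg/mL = 1182860 mcg = 1182.86 mg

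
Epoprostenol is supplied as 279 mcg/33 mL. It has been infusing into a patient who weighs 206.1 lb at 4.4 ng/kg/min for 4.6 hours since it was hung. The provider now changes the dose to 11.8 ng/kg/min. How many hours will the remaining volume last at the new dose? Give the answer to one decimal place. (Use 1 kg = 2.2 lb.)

Initial rate:
Weight = 206.1 lb ÷ 2.2 lb/kg = 93.68182 kg
Dose = 4.4 ng/kg/min × 93.68182 kg = 412.2 ng/min
412.2 ng/min × 60 min/hr = 24732 ng/hr
Concentration = 279 mcg ÷ 33 mL = 8.454545 mcg/mL = 8454.545 ng/mL
Rate = 24732 ng/hr ÷ 8454.545 ng/mL = 2.92529 mL/hr
Volume infused so far = 2.92529 mL/hr × 4.6 hr = 13.45634 mL
Volume remaining = 33 − 13.45634 = 19.54366 mL
New rate:
Dose = 11.8 ng/kg/min × 93.68182 kg = 1105.445 ng/min
1105.445 ng/min × 60 min/hr = 66326.73 ng/hr
Rate = 66326.73 ng/hr ÷ 8454.545 ng/mL = 7.845097 mL/hr
Time remaining = 19.54366 mL ÷ 7.845097 mL/hr = 2.491195 hr

2.5 hours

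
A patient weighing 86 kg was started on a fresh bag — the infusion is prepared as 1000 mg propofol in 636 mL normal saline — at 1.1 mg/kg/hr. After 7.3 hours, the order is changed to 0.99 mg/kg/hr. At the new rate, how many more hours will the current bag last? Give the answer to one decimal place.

3.6 hours

Initial rate:
Dose = 1.1 mg/kg/hr × 86 kg = 94.6 mg/hr
Concentration = 1000 mg ÷ 636 mL = 1.572327 mg/mL
Rate = 94.6 mg/hr ÷ 1.572327 mg/mL = 60.1656 mL/hr
Volume infused so far = 60.1656 mL/hr × 7.3 hr = 439.2089 mL
Volume remaining = 636 − 439.2089 = 196.7911 mL
New rate:
Dose = 0.99 mg/kg/hr × 86 kg = 85.14 mg/hr
Rate = 85.14 mg/hr ÷ 1.572327 mg/mL = 54.14904 mL/hr
Time remaining = 196.7911 mL ÷ 54.14904 mL/hr = 3.634249 hr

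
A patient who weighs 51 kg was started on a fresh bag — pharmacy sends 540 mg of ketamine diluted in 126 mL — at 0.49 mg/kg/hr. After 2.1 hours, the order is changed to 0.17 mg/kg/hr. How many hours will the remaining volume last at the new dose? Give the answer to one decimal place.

56.2 hours

Initial rate:
Dose = 0.49 mg/kg/hr × 51 kg = 24.99 mg/hr
Concentration = 540 mg ÷ 126 mL = 4.285714 mg/mL
Rate = 24.99 mg/hr ÷ 4.285714 mg/mL = 5.831 mL/hr
Volume infused so far = 5.831 mL/hr × 2.1 hr = 12.2451 mL
Volume remaining = 126 − 12.2451 = 113.7549 mL
New rate:
Dose = 0.17 mg/kg/hr × 51 kg = 8.67 mg/hr
Rate = 8.67 mg/hr ÷ 4.285714 mg/mL = 2.023 mL/hr
Time remaining = 113.7549 mL ÷ 2.023 mL/hr = 56.2308 hr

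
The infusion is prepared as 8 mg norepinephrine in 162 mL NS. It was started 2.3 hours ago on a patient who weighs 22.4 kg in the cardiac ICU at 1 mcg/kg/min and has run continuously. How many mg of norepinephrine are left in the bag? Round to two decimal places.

4.91 mg

Dose = 1 mcg/kg/min × 22.4 kg = 22.4 mcg/min
22.4 mcg/min × 60 min/hr = 1344 mcg/hr
Concentration = 8 mg ÷ 162 mL = 0.04938272 mg/mL = 49.38272 mcg/mL
Rate = 1344 mcg/hr ÷ 49.38272 mcg/mL = 27.216 mL/hr
Volume infused = 27.216 mL/hr × 2.3 hr = 62.5968 mL
Volume remaining = 162 − 62.5968 = 99.4032 mL
Drug remaining = 99.4032 mL × 49.38272 mcg/mL = 4908.8 mcg = 4.9088 mg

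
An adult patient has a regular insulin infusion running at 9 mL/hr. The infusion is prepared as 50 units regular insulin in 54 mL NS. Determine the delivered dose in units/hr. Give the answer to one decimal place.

Concentration = 50 units ÷ 54 mL = 0.9259259 units/mL
Drug rate = 9 mL/hr × 0.9259259 units/mL = 8.333333 units/hr

8.3 units/hr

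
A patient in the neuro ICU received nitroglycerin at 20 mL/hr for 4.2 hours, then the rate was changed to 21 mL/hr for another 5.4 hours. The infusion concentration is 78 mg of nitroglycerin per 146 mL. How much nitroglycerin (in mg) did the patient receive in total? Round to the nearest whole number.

105 mg

Concentration = 78 mg ÷ 146 mL = 0.5342466 mg/mL
Stage 1: 20 mL/hr × 4.2 hr = 84 mL → 84 mL × 0.5342466 mg/mL = 44.87671 mg
Stage 2: 21 mL/hr × 5.4 hr = 113.4 mL → 113.4 mL × 0.5342466 mg/mL = 60.58356 mg
Total = 44.87671 + 60.58356 = 105.4603 mg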